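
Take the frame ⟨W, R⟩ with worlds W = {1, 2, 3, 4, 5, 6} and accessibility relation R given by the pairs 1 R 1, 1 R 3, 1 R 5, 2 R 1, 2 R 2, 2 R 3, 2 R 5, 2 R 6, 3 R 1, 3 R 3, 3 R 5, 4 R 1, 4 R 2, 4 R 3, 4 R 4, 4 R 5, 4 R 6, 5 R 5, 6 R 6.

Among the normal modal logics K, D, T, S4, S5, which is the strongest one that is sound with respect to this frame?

S4

Serial (axiom D): yes — every world has a successor (e.g. 1 R 1).
Reflexive (axiom T): yes — every world is R-related to itself.
Transitive (axiom 4): yes — every two-step R-path is closed by a direct edge.
Euclidean (axiom 5): no — 1 R 5 and 1 R 3, but not 5 R 3.
So F validates K, D, T, S4; S5 would additionally require R to be Euclidean. The strongest is S4.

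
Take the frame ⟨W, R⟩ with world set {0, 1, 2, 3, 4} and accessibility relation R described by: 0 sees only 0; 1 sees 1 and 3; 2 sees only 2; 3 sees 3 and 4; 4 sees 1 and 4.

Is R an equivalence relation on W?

Reflexive: yes — every world is R-related to itself.
Symmetric: no — 1 R 3 but not 3 R 1.
Transitive: no — 1 R 3 and 3 R 4, but not 1 R 4.
So R is not an equivalence relation.

No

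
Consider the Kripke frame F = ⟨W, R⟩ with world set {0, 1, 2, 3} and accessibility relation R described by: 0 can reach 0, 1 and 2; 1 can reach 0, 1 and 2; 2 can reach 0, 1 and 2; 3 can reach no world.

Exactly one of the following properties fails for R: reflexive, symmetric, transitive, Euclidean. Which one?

Reflexive: no — 3 is not related to itself.
Symmetric: yes — every pair in R has its reverse in R.
Transitive: yes — every two-step R-path is closed by a direct edge.
Euclidean: yes — any two successors of a common world are R-related.
Only reflexive fails.

reflexive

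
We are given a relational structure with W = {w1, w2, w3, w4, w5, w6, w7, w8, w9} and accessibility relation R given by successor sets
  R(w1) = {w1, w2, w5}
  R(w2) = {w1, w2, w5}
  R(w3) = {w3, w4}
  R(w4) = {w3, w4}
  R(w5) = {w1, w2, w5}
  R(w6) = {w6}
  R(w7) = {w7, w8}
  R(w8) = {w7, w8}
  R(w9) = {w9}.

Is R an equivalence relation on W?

Reflexive: yes — every world is R-related to itself.
Symmetric: yes — every pair in R has its reverse in R.
Transitive: yes — every two-step R-path is closed by a direct edge.
So R is an equivalence relation.

Yes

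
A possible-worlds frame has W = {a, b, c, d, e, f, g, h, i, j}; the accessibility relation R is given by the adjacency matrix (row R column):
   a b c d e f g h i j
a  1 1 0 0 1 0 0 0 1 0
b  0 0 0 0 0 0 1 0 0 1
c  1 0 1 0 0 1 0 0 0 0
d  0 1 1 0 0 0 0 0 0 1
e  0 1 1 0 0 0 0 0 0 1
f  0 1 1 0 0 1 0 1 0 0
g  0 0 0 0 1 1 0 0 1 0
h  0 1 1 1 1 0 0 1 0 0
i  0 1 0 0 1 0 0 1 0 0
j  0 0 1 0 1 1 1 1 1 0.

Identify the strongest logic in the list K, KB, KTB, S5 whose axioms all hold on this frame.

K

Symmetric (axiom B): no — a R b but not b R a.
Reflexive (axiom T): no — b is not related to itself.
Euclidean (axiom 5): no — a R b and a R e, but not b R e.
So F validates K; KB would additionally require R to be symmetric. The strongest is K.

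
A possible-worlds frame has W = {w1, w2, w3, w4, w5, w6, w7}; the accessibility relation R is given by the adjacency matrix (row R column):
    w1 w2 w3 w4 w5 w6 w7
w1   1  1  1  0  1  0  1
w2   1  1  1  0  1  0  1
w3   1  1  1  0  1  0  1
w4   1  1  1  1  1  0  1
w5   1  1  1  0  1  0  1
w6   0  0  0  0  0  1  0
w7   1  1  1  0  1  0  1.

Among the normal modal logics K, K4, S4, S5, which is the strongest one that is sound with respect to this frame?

Transitive (axiom 4): yes — every two-step R-path is closed by a direct edge.
Reflexive (axiom T): yes — every world is R-related to itself.
Euclidean (axiom 5): no — w4 R w1 and w4 R w4, but not w1 R w4.
So F validates K, K4, S4; S5 would additionally require R to be Euclidean. The strongest is S4.

S4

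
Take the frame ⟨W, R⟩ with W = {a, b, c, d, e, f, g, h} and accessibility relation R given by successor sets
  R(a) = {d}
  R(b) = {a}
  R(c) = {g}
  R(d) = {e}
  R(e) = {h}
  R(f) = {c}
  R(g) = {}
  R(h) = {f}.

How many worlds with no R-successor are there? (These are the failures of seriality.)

1

Enumerating: g.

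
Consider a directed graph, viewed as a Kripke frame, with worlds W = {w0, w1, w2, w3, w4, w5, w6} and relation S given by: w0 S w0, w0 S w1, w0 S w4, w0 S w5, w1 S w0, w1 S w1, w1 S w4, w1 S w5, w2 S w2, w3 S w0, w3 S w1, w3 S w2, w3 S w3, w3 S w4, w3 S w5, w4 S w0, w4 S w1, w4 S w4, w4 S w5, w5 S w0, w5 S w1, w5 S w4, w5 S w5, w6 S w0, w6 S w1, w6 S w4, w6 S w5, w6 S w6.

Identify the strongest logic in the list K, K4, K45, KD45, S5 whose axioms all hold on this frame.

K4

Transitive (axiom 4): yes — every two-step S-path is closed by a direct edge.
Euclidean (axiom 5): no — w3 S w0 and w3 S w2, but not w0 S w2.
Serial (axiom D): yes — every world has a successor (e.g. w0 S w0).
Reflexive (axiom T): yes — every world is S-related to itself.
So F validates K, K4; K45 would additionally require S to be Euclidean. The strongest is K4.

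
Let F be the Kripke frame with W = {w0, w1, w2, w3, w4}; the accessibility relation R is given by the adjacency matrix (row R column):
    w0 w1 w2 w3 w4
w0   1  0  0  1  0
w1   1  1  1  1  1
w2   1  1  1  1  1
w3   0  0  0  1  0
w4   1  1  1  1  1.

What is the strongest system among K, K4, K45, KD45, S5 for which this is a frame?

Transitive (axiom 4): yes — every two-step R-path is closed by a direct edge.
Euclidean (axiom 5): no — w1 R w0 and w1 R w2, but not w0 R w2.
Serial (axiom D): yes — every world has a successor (e.g. w0 R w0).
Reflexive (axiom T): yes — every world is R-related to itself.
So F validates K, K4; K45 would additionally require R to be Euclidean. The strongest is K4.

K4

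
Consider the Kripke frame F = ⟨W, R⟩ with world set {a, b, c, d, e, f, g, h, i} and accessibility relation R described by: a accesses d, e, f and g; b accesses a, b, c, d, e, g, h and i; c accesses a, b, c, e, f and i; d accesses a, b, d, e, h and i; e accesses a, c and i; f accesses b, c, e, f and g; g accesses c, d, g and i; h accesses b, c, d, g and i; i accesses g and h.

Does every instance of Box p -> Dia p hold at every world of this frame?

Yes

Axiom D corresponds to the accessibility relation being serial.
Serial: yes — every world has a successor (e.g. a R d).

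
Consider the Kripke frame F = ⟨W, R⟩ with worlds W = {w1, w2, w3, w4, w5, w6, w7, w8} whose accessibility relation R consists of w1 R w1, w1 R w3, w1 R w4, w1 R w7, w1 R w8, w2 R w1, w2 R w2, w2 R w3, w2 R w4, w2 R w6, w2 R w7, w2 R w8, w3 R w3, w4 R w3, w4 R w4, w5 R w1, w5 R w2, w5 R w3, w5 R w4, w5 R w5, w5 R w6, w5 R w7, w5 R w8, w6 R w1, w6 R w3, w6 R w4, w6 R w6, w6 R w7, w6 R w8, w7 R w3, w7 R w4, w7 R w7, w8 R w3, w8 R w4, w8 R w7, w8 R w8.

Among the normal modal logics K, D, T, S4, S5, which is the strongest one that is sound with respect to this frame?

S4

Serial (axiom D): yes — every world has a successor (e.g. w1 R w1).
Reflexive (axiom T): yes — every world is R-related to itself.
Transitive (axiom 4): yes — every two-step R-path is closed by a direct edge.
Euclidean (axiom 5): no — w1 R w3 and w1 R w4, but not w3 R w4.
So F validates K, D, T, S4; S5 would additionally require R to be Euclidean. The strongest is S4.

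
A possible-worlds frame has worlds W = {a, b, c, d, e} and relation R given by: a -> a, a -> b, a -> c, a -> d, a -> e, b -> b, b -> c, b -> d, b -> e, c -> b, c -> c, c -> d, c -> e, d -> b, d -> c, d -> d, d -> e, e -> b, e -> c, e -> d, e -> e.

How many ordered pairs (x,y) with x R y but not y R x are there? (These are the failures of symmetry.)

Enumerating: (a,b), (a,c), (a,d), (a,e).

4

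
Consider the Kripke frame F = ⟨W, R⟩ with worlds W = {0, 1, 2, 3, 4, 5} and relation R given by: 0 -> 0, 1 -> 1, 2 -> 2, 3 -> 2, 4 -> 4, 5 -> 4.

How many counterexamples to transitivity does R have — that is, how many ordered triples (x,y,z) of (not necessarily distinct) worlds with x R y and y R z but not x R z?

0

R is transitive; there are no such tuples.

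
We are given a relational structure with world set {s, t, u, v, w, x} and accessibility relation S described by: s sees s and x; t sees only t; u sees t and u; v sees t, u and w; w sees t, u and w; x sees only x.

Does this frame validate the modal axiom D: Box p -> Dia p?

Yes

The schema D characterises exactly the serial frames.
Serial: yes — every world has a successor (e.g. s S s).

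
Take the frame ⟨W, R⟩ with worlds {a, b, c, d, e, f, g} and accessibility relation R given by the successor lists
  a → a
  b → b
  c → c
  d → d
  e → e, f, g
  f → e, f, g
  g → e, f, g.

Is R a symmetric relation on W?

Symmetric: yes — every pair in R has its reverse in R.

Yes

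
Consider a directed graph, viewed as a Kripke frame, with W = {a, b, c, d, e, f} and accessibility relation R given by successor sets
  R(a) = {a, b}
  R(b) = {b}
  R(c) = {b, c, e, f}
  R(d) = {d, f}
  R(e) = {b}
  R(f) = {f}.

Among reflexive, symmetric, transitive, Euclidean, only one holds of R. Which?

Reflexive: no — e is not related to itself.
Symmetric: no — a R b but not b R a.
Transitive: yes — every two-step R-path is closed by a direct edge.
Euclidean: no — c R b and c R e, but not b R e.
Only transitive holds.

transitive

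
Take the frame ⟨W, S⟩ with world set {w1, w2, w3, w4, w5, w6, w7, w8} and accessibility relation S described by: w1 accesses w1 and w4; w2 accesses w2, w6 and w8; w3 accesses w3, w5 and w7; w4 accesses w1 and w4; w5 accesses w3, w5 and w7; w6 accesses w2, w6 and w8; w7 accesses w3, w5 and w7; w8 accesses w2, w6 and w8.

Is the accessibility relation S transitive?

Transitive: yes — every two-step S-path is closed by a direct edge.

Yes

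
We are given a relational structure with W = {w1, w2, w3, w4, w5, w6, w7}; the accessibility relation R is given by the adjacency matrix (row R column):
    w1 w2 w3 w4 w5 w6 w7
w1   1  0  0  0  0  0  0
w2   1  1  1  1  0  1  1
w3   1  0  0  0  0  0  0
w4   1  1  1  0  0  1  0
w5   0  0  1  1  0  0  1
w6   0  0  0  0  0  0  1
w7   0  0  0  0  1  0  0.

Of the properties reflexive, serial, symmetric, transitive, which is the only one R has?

Reflexive: no — w3 is not related to itself.
Serial: yes — every world has a successor (e.g. w1 R w1).
Symmetric: no — w2 R w1 but not w1 R w2.
Transitive: no — w2 R w7 and w7 R w5, but not w2 R w5.
Only serial holds.

serial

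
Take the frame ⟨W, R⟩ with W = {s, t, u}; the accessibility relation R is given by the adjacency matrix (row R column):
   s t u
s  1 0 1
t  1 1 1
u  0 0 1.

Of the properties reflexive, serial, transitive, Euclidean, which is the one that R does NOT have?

Euclidean

Reflexive: yes — every world is R-related to itself.
Serial: yes — every world has a successor (e.g. s R s).
Transitive: yes — every two-step R-path is closed by a direct edge.
Euclidean: no — t R u and t R s, but not u R s.
Only Euclidean fails.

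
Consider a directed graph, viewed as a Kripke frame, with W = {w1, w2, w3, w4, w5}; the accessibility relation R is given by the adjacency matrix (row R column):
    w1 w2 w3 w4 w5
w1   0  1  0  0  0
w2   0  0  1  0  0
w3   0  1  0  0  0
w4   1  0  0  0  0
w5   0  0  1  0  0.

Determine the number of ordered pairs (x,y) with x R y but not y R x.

3

Enumerating: (w1,w2), (w4,w1), (w5,w3).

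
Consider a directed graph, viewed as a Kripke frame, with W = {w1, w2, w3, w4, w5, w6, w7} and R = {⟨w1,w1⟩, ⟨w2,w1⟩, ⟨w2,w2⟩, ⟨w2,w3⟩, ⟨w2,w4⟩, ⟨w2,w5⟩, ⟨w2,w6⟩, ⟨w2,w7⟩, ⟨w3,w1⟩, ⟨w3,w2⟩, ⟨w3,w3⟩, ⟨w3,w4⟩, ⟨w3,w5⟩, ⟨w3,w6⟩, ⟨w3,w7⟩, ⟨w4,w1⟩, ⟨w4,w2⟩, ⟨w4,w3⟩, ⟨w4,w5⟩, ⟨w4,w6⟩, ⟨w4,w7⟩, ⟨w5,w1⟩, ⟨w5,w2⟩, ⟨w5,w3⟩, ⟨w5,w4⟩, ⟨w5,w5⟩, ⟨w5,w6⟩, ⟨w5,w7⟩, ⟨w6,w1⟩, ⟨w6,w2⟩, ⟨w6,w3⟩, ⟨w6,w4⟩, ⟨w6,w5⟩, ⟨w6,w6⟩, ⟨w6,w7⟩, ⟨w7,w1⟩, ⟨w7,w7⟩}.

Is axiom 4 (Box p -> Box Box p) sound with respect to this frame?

By correspondence theory, 4 is valid on a frame iff R is transitive.
Transitive: no — w4 R w2 and w2 R w4, but not w4 R w4.

No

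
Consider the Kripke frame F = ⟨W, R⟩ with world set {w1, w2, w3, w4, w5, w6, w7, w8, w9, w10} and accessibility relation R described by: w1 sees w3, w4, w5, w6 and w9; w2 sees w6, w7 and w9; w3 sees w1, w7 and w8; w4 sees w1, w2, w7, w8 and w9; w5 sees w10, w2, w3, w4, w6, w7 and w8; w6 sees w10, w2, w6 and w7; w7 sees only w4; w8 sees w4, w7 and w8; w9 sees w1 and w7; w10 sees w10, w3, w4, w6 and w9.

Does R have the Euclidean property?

No

Euclidean: no — w1 R w3 and w1 R w4, but not w3 R w4.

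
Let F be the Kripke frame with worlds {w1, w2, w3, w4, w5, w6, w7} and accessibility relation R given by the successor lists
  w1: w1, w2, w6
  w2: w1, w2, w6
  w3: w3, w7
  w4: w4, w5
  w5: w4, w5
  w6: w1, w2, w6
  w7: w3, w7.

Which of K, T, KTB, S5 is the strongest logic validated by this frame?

S5

Reflexive (axiom T): yes — every world is R-related to itself.
Symmetric (axiom B): yes — every pair in R has its reverse in R.
Euclidean (axiom 5): yes — any two successors of a common world are R-related.
So F validates K, T, KTB, S5. The strongest is S5.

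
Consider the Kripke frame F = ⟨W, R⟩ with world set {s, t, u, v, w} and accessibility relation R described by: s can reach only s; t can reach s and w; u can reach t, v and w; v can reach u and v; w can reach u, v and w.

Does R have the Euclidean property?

No

Euclidean: no — t R s and t R w, but not s R w.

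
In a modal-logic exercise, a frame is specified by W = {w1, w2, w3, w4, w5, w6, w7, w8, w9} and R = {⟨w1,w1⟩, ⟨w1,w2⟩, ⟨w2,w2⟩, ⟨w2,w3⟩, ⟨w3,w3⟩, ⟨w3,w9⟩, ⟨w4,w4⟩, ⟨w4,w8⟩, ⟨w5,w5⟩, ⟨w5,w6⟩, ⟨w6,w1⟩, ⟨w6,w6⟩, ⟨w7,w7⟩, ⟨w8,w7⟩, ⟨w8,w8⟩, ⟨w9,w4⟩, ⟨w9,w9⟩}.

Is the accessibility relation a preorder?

No

Reflexive: yes — every world is R-related to itself.
Transitive: no — w1 R w2 and w2 R w3, but not w1 R w3.
So R is not a preorder.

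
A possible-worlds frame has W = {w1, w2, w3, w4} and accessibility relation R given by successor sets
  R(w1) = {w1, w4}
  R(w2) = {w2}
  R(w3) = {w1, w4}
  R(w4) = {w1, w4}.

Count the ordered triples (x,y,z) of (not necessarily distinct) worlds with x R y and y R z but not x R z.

0

R is transitive; there are no such tuples.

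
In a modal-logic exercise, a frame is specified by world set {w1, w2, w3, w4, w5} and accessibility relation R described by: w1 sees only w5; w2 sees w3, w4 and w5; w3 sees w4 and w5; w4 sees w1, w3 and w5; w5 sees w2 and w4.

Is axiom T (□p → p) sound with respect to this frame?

By correspondence theory, T is valid on a frame iff R is reflexive.
Reflexive: no — w1 is not related to itself.

No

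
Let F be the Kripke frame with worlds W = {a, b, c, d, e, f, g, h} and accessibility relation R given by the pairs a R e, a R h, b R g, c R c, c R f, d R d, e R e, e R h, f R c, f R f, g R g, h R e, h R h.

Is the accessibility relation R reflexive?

No

Reflexive: no — a is not related to itself.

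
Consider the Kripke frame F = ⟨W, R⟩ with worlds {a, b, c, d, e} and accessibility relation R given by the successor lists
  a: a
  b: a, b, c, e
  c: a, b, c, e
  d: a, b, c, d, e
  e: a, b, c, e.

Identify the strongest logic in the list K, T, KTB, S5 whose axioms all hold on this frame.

Reflexive (axiom T): yes — every world is R-related to itself.
Symmetric (axiom B): no — b R a but not a R b.
Euclidean (axiom 5): no — b R a and b R c, but not a R c.
So F validates K, T; KTB would additionally require R to be symmetric. The strongest is T.

T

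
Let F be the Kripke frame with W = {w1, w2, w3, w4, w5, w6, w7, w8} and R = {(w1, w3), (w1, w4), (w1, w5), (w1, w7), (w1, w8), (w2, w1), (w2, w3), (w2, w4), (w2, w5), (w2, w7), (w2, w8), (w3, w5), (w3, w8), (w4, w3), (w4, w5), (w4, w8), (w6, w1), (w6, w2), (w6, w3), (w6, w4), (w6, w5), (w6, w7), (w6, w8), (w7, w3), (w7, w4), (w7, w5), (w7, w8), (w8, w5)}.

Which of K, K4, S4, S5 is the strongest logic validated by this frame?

Transitive (axiom 4): yes — every two-step R-path is closed by a direct edge.
Reflexive (axiom T): no — w1 is not related to itself.
Euclidean (axiom 5): no — w1 R w3 and w1 R w4, but not w3 R w4.
So F validates K, K4; S4 would additionally require R to be reflexive. The strongest is K4.

K4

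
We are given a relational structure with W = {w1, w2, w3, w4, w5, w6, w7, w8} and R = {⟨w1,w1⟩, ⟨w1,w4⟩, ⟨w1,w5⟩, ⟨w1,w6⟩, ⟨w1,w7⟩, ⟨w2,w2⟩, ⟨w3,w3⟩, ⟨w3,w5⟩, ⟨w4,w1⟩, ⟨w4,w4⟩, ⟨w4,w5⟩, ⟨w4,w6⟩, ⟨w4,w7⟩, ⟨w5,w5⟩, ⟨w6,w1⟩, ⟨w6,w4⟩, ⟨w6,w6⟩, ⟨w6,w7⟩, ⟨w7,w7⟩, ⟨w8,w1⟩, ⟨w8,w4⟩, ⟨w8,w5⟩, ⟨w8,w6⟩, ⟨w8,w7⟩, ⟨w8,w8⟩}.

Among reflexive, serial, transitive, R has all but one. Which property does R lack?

transitive

Reflexive: yes — every world is R-related to itself.
Serial: yes — every world has a successor (e.g. w1 R w1).
Transitive: no — w6 R w1 and w1 R w5, but not w6 R w5.
Only transitive fails.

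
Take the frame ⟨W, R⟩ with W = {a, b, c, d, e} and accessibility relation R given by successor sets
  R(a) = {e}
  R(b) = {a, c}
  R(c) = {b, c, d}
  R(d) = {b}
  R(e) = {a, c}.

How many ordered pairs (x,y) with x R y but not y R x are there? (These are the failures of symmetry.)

4

Enumerating: (b,a), (c,d), (d,b), (e,c).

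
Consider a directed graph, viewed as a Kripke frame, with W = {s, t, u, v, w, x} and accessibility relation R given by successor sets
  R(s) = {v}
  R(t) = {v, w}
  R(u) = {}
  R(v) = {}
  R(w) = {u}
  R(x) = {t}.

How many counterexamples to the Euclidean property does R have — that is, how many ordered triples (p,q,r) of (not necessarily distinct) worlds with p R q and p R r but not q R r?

Enumerating: (s,v,v), (t,v,v), (t,v,w), (t,w,v), (t,w,w), (w,u,u), (x,t,t).

7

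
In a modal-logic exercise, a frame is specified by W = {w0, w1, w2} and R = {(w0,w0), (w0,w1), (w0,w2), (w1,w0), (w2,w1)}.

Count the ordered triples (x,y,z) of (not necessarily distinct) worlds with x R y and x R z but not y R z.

Enumerating: (w0,w1,w1), (w0,w1,w2), (w0,w2,w0), (w0,w2,w2), (w2,w1,w1).

5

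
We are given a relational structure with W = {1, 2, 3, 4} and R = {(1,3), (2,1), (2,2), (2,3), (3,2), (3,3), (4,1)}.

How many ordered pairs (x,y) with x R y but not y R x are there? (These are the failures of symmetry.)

Enumerating: (1,3), (2,1), (4,1).

3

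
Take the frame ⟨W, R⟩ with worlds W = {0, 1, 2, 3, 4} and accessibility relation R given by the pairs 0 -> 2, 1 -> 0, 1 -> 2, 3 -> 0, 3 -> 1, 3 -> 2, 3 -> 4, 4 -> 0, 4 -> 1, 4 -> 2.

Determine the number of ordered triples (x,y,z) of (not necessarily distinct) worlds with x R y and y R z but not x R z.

0

R is transitive; there are no such tuples.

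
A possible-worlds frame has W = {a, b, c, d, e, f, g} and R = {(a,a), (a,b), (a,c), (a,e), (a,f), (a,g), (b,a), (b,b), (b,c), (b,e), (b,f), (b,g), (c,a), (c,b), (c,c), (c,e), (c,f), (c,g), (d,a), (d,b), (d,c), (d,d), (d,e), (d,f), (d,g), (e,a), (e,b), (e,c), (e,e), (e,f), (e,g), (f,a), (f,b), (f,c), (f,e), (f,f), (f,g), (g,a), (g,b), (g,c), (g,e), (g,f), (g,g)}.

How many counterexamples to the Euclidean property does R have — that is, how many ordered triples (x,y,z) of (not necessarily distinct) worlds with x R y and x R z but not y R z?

6

Enumerating: (d,a,d), (d,b,d), (d,c,d), (d,e,d), (d,f,d), (d,g,d).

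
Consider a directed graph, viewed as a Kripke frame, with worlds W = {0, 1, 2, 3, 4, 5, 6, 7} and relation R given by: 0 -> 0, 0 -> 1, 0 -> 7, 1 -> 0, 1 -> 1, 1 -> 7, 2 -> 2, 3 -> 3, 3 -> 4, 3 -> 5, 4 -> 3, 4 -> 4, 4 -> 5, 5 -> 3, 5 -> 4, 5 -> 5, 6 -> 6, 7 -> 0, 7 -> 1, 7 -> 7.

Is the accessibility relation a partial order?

Reflexive: yes — every world is R-related to itself.
Transitive: yes — every two-step R-path is closed by a direct edge.
Antisymmetric: no — 0 R 1 and 1 R 0 with 0 ≠ 1.
So R is not a partial order.

No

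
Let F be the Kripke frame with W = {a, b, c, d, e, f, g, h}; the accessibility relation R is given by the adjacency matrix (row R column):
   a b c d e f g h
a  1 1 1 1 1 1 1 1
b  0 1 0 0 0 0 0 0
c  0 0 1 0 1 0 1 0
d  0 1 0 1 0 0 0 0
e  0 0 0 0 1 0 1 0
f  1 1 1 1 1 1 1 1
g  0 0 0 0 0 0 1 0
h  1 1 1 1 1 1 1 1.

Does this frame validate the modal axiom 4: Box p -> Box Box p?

Yes

Axiom 4 corresponds to the accessibility relation being transitive.
Transitive: yes — every two-step R-path is closed by a direct edge.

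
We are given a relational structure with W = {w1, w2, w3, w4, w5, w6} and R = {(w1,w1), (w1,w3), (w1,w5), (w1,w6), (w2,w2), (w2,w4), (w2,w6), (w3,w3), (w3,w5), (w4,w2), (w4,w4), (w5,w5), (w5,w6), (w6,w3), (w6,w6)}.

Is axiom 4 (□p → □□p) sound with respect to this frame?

No

The schema 4 characterises exactly the transitive frames.
Transitive: no — w2 R w6 and w6 R w3, but not w2 R w3.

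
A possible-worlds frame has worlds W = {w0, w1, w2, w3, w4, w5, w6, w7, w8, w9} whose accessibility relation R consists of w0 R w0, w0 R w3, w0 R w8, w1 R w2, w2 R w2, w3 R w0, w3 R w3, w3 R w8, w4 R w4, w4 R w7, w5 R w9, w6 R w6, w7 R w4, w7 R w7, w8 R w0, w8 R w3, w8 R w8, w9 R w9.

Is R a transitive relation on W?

Yes

Transitive: yes — every two-step R-path is closed by a direct edge.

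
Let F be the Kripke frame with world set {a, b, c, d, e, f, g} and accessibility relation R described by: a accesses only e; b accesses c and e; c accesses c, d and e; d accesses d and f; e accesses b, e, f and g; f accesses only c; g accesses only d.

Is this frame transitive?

No

Transitive: no — a R e and e R b, but not a R b.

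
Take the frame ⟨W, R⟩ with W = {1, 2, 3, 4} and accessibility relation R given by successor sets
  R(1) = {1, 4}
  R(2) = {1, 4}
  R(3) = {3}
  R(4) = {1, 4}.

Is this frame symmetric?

Symmetric: no — 2 R 1 but not 1 R 2.

No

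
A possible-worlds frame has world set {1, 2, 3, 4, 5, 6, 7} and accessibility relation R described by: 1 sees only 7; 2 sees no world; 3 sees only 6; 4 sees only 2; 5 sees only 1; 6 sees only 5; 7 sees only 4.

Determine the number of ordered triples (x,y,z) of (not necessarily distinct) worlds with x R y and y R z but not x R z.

Enumerating: (1,7,4), (3,6,5), (5,1,7), (6,5,1), (7,4,2).

5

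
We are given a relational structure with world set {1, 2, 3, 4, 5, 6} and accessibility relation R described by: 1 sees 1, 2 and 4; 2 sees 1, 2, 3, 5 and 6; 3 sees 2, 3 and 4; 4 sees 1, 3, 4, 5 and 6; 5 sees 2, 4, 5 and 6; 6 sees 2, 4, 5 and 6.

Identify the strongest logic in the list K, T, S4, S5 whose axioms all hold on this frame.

T

Reflexive (axiom T): yes — every world is R-related to itself.
Transitive (axiom 4): no — 1 R 2 and 2 R 3, but not 1 R 3.
Euclidean (axiom 5): no — 1 R 2 and 1 R 4, but not 2 R 4.
So F validates K, T; S4 would additionally require R to be transitive. The strongest is T.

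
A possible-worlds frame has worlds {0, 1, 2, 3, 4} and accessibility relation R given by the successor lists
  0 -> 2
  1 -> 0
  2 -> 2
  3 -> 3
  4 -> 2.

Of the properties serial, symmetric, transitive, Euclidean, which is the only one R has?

Serial: yes — every world has a successor (e.g. 0 R 2).
Symmetric: no — 0 R 2 but not 2 R 0.
Transitive: no — 1 R 0 and 0 R 2, but not 1 R 2.
Euclidean: no — 1 R 0 and 1 R 0, but not 0 R 0.
Only serial holds.

serial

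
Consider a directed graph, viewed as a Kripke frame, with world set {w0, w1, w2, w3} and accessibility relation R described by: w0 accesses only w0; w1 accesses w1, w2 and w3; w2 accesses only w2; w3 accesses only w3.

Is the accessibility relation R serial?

Serial: yes — every world has a successor (e.g. w0 R w0).

Yes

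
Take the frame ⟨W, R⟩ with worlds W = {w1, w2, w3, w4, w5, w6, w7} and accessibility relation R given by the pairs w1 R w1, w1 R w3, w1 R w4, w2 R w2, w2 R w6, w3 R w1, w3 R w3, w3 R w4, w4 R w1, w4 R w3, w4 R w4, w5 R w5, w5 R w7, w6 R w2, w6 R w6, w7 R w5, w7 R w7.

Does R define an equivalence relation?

Yes

Reflexive: yes — every world is R-related to itself.
Symmetric: yes — every pair in R has its reverse in R.
Transitive: yes — every two-step R-path is closed by a direct edge.
So R is an equivalence relation.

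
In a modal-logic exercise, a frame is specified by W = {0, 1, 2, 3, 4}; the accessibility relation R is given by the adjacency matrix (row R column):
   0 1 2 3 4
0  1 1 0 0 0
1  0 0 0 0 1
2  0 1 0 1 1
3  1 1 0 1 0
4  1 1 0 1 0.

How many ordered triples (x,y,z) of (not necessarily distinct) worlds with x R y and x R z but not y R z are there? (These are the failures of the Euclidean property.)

Enumerating: (0,1,0), (0,1,1), (1,4,4), (2,1,1), (2,1,3), (2,3,4), (2,4,4), (3,0,3), (3,1,0), (3,1,1), (3,1,3), (4,0,3), (4,1,0), (4,1,1), (4,1,3).

15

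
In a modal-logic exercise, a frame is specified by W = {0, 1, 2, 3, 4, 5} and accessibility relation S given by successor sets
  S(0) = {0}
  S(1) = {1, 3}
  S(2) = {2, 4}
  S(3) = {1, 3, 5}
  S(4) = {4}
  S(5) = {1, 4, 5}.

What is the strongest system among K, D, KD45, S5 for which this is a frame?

D

Serial (axiom D): yes — every world has a successor (e.g. 0 S 0).
Transitive (axiom 4): no — 1 S 3 and 3 S 5, but not 1 S 5.
Euclidean (axiom 5): no — 3 S 1 and 3 S 5, but not 1 S 5.
Reflexive (axiom T): yes — every world is S-related to itself.
So F validates K, D; KD45 would additionally require S to be Euclidean and transitive. The strongest is D.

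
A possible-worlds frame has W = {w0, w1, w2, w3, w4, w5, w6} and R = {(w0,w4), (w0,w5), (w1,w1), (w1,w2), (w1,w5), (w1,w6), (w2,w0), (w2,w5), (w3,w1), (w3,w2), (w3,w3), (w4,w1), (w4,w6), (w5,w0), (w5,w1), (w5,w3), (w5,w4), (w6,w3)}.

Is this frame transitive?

Transitive: no — w0 R w4 and w4 R w1, but not w0 R w1.

No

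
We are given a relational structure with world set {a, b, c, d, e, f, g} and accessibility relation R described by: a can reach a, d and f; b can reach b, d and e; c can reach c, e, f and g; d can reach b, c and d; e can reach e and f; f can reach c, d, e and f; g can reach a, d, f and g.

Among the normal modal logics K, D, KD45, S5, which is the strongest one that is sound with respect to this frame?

D

Serial (axiom D): yes — every world has a successor (e.g. a R a).
Transitive (axiom 4): no — a R d and d R b, but not a R b.
Euclidean (axiom 5): no — a R d and a R f, but not d R f.
Reflexive (axiom T): yes — every world is R-related to itself.
So F validates K, D; KD45 would additionally require R to be Euclidean and transitive. The strongest is D.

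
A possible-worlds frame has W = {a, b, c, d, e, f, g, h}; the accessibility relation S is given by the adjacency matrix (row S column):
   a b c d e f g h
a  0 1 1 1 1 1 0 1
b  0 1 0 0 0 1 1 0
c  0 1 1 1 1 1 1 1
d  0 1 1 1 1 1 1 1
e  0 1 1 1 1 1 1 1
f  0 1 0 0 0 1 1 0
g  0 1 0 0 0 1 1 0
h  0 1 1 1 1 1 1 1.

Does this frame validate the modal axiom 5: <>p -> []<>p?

No

The schema 5 characterises exactly the Euclidean frames.
Euclidean: no — a S b and a S c, but not b S c.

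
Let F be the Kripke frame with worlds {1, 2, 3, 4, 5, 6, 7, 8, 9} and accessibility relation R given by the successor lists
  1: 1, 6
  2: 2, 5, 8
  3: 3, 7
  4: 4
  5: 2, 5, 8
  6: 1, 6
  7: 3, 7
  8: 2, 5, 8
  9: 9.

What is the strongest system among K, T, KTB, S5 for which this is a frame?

Reflexive (axiom T): yes — every world is R-related to itself.
Symmetric (axiom B): yes — every pair in R has its reverse in R.
Euclidean (axiom 5): yes — any two successors of a common world are R-related.
So F validates K, T, KTB, S5. The strongest is S5.

S5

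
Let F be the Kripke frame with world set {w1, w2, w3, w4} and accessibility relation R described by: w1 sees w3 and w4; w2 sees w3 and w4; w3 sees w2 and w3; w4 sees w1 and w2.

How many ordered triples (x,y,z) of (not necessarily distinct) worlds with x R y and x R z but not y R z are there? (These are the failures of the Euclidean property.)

Enumerating: (w1,w3,w4), (w1,w4,w3), (w1,w4,w4), (w2,w3,w4), (w2,w4,w3), (w2,w4,w4), (w3,w2,w2), (w4,w1,w1), (w4,w1,w2), (w4,w2,w1), (w4,w2,w2).

11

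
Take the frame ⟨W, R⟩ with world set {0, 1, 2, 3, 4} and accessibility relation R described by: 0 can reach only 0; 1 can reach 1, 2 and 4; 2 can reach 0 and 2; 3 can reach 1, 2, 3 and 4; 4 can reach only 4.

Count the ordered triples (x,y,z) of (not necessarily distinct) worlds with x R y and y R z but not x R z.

2

Enumerating: (1,2,0), (3,2,0).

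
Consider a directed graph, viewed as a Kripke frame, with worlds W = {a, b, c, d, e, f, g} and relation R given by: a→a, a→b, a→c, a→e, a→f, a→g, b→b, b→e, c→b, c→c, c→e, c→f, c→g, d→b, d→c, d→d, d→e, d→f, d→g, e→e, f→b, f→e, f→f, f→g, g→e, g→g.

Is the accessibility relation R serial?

Yes

Serial: yes — every world has a successor (e.g. a R a).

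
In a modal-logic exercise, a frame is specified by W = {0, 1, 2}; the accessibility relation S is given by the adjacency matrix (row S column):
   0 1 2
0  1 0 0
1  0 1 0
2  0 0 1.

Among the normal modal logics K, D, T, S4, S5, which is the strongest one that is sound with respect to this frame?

Serial (axiom D): yes — every world has a successor (e.g. 0 S 0).
Reflexive (axiom T): yes — every world is S-related to itself.
Transitive (axiom 4): yes — every two-step S-path is closed by a direct edge.
Euclidean (axiom 5): yes — any two successors of a common world are S-related.
So F validates K, D, T, S4, S5. The strongest is S5.

S5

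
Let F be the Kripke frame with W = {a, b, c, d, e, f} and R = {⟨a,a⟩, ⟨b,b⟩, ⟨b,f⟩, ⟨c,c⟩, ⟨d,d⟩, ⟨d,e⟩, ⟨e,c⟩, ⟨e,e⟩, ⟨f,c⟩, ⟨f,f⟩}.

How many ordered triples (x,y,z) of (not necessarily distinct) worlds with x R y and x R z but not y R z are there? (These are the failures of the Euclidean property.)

4

Enumerating: (b,f,b), (d,e,d), (e,c,e), (f,c,f).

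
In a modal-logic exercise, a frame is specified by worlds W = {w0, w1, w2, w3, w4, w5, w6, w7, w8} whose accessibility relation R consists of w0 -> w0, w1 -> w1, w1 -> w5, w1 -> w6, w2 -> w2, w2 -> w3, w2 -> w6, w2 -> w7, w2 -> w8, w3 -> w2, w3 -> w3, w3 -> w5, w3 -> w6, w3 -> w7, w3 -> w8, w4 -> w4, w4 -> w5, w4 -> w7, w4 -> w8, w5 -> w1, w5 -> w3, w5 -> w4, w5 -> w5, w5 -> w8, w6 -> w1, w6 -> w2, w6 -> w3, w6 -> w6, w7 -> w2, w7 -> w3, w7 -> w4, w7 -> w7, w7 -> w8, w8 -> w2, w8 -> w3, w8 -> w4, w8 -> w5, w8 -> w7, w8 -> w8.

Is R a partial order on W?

No

Reflexive: yes — every world is R-related to itself.
Transitive: no — w1 R w5 and w5 R w3, but not w1 R w3.
Antisymmetric: no — w1 R w5 and w5 R w1 with w1 ≠ w5.
So R is not a partial order.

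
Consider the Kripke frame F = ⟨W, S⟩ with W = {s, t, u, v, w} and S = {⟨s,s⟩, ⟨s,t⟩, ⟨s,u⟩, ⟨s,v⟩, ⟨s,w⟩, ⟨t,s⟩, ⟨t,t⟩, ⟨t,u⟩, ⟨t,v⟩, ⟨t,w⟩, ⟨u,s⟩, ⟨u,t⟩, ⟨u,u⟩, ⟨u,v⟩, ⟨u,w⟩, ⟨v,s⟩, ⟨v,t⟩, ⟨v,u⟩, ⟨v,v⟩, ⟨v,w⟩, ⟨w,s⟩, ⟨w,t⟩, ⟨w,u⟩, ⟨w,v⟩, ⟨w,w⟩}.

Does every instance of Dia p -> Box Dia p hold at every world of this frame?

By correspondence theory, 5 is valid on a frame iff S is Euclidean.
Euclidean: yes — any two successors of a common world are S-related.

Yes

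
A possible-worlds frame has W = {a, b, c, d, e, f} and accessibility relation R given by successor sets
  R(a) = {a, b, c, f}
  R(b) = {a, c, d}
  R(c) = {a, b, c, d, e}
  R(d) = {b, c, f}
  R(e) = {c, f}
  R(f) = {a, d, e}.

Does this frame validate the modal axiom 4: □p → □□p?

No

Axiom 4 corresponds to the accessibility relation being transitive.
Transitive: no — a R b and b R d, but not a R d.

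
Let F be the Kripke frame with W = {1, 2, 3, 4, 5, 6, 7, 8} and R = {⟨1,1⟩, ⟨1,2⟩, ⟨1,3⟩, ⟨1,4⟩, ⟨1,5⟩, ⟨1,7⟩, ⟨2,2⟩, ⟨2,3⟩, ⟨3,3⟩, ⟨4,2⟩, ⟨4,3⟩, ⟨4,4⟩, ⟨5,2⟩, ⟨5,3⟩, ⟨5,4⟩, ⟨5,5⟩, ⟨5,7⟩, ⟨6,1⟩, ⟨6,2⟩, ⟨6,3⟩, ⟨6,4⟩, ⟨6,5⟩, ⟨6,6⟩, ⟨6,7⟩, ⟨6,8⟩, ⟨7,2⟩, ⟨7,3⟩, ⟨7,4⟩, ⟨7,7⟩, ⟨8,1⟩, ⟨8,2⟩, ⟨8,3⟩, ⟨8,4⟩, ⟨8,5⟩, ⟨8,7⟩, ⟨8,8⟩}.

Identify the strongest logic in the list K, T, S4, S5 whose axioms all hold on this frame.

Reflexive (axiom T): yes — every world is R-related to itself.
Transitive (axiom 4): yes — every two-step R-path is closed by a direct edge.
Euclidean (axiom 5): no — 1 R 2 and 1 R 4, but not 2 R 4.
So F validates K, T, S4; S5 would additionally require R to be Euclidean. The strongest is S4.

S4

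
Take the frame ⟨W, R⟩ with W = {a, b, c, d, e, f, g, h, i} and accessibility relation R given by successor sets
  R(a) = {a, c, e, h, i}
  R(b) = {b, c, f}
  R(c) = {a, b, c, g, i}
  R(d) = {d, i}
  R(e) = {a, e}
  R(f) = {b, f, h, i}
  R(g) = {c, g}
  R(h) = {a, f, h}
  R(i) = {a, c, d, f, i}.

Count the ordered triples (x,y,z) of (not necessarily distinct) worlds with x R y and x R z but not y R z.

Enumerating: (a,c,e), (a,c,h), (a,e,c), (a,e,h), (a,e,i), (a,h,c), (a,h,e), (a,h,i), (a,i,e), (a,i,h), (b,c,f), (b,f,c), … and 28 more.
Total: 40.

40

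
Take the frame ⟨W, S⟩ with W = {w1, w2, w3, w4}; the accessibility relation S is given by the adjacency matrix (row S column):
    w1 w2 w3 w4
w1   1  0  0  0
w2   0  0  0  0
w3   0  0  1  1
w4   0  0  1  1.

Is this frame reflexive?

No

Reflexive: no — w2 is not related to itself.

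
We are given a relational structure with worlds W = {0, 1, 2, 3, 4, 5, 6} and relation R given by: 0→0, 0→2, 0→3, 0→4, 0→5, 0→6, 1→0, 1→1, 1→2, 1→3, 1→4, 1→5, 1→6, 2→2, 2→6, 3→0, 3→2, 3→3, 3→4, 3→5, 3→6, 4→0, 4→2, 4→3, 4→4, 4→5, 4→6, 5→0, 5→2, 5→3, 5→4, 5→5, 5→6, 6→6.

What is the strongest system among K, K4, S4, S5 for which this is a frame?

S4

Transitive (axiom 4): yes — every two-step R-path is closed by a direct edge.
Reflexive (axiom T): yes — every world is R-related to itself.
Euclidean (axiom 5): no — 0 R 2 and 0 R 3, but not 2 R 3.
So F validates K, K4, S4; S5 would additionally require R to be Euclidean. The strongest is S4.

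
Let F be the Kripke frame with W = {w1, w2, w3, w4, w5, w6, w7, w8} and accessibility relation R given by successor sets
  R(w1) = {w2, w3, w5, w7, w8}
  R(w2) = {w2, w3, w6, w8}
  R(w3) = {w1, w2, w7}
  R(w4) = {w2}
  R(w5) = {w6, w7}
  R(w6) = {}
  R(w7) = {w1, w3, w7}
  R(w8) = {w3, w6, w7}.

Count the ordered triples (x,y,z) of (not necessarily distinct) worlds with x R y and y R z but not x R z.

27

Enumerating: (w1,w2,w6), (w1,w3,w1), (w1,w5,w6), (w1,w7,w1), (w1,w8,w6), (w2,w3,w1), (w2,w3,w7), (w2,w8,w7), (w3,w1,w3), (w3,w1,w5), (w3,w1,w8), (w3,w2,w3), … and 15 more.
Total: 27.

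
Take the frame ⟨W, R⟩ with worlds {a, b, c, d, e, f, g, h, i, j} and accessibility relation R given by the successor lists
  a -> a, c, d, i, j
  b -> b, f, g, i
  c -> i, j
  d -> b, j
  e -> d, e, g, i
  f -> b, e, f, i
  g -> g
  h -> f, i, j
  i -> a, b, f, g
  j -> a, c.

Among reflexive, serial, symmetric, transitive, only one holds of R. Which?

Reflexive: no — c is not related to itself.
Serial: yes — every world has a successor (e.g. a R a).
Symmetric: no — a R c but not c R a.
Transitive: no — a R d and d R b, but not a R b.
Only serial holds.

serial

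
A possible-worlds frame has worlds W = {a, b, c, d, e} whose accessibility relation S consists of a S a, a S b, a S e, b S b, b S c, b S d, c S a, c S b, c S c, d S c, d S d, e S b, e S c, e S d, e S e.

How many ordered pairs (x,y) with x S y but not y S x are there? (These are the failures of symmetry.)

Enumerating: (a,b), (a,e), (b,d), (c,a), (d,c), (e,b), (e,c), (e,d).

8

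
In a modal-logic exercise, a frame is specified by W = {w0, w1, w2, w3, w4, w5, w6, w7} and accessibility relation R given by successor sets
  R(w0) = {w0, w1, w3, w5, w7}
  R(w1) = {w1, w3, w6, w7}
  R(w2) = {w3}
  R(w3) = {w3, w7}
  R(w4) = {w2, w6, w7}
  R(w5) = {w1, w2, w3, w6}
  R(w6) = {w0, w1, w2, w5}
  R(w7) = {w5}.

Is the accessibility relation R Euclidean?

No

Euclidean: no — w0 R w1 and w0 R w5, but not w1 R w5.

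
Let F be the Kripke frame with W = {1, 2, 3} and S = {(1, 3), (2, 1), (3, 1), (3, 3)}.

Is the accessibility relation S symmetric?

Symmetric: no — 2 S 1 but not 1 S 2.

No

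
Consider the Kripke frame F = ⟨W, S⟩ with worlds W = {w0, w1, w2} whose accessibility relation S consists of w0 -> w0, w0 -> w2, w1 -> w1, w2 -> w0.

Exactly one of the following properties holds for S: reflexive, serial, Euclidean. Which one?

Reflexive: no — w2 is not related to itself.
Serial: yes — every world has a successor (e.g. w0 S w0).
Euclidean: no — w0 S w2 and w0 S w2, but not w2 S w2.
Only serial holds.

serial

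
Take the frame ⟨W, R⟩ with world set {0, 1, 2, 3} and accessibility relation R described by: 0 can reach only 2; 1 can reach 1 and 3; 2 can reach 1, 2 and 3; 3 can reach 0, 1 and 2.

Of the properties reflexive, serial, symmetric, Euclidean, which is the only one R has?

Reflexive: no — 0 is not related to itself.
Serial: yes — every world has a successor (e.g. 0 R 2).
Symmetric: no — 0 R 2 but not 2 R 0.
Euclidean: no — 3 R 0 and 3 R 1, but not 0 R 1.
Only serial holds.

serial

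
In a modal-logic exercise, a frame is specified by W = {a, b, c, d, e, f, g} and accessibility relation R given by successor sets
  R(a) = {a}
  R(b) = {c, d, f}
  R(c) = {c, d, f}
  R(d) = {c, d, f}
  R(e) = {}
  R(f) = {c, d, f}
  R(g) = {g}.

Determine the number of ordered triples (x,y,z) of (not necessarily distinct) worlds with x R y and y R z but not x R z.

0

R is transitive; there are no such tuples.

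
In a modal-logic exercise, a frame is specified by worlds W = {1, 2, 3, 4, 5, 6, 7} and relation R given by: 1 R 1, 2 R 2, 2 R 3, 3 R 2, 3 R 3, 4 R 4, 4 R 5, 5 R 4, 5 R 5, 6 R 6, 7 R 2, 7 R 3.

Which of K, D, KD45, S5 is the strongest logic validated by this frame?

KD45

Serial (axiom D): yes — every world has a successor (e.g. 1 R 1).
Transitive (axiom 4): yes — every two-step R-path is closed by a direct edge.
Euclidean (axiom 5): yes — any two successors of a common world are R-related.
Reflexive (axiom T): no — 7 is not related to itself.
So F validates K, D, KD45; S5 would additionally require R to be reflexive. The strongest is KD45.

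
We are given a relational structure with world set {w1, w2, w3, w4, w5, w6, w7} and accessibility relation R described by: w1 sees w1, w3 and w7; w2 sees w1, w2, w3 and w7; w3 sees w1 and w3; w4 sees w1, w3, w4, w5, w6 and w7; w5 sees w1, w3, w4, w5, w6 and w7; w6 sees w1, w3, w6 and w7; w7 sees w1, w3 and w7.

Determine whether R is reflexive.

Yes

Reflexive: yes — every world is R-related to itself.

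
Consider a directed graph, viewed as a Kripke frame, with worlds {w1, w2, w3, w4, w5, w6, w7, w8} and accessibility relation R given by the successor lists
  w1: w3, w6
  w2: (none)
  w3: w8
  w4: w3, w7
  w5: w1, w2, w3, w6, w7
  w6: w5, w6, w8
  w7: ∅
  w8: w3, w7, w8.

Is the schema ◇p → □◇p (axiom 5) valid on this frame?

Axiom 5 corresponds to the accessibility relation being Euclidean.
Euclidean: no — w1 R w3 and w1 R w6, but not w3 R w6.

No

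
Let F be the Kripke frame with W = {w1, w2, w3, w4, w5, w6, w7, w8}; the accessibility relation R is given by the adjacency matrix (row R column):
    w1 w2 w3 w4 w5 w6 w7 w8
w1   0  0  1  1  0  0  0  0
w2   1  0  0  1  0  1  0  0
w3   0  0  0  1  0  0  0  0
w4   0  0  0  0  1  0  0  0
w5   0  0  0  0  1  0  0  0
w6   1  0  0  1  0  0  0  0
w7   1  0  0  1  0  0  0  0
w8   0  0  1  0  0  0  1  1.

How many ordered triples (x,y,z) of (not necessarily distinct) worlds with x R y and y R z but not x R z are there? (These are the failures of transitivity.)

Enumerating: (w1,w4,w5), (w2,w1,w3), (w2,w4,w5), (w3,w4,w5), (w6,w1,w3), (w6,w4,w5), (w7,w1,w3), (w7,w4,w5), (w8,w3,w4), (w8,w7,w1), (w8,w7,w4).

11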